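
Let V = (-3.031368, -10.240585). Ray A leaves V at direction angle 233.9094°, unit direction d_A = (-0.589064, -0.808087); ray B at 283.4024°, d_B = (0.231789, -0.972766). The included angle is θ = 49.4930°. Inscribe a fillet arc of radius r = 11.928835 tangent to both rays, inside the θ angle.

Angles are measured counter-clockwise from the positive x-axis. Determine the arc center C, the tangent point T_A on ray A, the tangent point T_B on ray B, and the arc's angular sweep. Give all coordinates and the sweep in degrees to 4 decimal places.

center=(-8.6367,-38.1805) T_A=(-18.2762,-31.1537) T_B=(2.9673,-35.4156) sweep=130.5070

bisector direction at 258.6559° = (-0.196701,-0.980464)
center distance |VC| = r/sin(θ/2) = 11.928835/sin(24.7465°) = 28.496688
C = V + |VC|·bis = (-8.6367,-38.1805)
T_A = V + ((C−V)·d_A)·d_A = V + 25.8798·d_A = (-18.2762,-31.1537)
T_B = V + ((C−V)·d_B)·d_B = V + 25.8798·d_B = (2.9673,-35.4156)
sweep = 180° − θ = 130.5070°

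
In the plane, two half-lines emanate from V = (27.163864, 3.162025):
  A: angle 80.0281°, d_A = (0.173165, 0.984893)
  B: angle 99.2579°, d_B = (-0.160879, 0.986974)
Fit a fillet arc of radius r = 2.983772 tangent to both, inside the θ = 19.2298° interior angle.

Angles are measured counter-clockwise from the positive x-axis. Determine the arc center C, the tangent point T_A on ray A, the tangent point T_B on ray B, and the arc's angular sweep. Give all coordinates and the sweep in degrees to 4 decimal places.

bisector direction at 89.6430° = (0.006231,0.999981)
center distance |VC| = r/sin(θ/2) = 2.983772/sin(9.6149°) = 17.864208
C = V + |VC|·bis = (27.2752,21.0259)
T_A = V + ((C−V)·d_A)·d_A = V + 17.6133·d_A = (30.2139,20.5092)
T_B = V + ((C−V)·d_B)·d_B = V + 17.6133·d_B = (24.3303,20.5459)
sweep = 180° − θ = 160.7702°

center=(27.2752,21.0259) T_A=(30.2139,20.5092) T_B=(24.3303,20.5459) sweep=160.7702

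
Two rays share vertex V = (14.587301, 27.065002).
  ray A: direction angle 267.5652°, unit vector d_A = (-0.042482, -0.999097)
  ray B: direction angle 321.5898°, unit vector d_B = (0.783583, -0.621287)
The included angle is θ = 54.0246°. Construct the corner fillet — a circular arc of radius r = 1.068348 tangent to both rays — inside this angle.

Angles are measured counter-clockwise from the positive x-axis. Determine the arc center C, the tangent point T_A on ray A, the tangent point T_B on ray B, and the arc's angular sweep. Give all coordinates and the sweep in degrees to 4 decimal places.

bisector direction at 294.5775° = (0.415924,-0.909400)
center distance |VC| = r/sin(θ/2) = 1.068348/sin(27.0123°) = 2.352248
C = V + |VC|·bis = (15.5657,24.9259)
T_A = V + ((C−V)·d_A)·d_A = V + 2.0956·d_A = (14.4983,24.9713)
T_B = V + ((C−V)·d_B)·d_B = V + 2.0956·d_B = (16.2294,25.7630)
sweep = 180° − θ = 125.9754°

center=(15.5657,24.9259) T_A=(14.4983,24.9713) T_B=(16.2294,25.7630) sweep=125.9754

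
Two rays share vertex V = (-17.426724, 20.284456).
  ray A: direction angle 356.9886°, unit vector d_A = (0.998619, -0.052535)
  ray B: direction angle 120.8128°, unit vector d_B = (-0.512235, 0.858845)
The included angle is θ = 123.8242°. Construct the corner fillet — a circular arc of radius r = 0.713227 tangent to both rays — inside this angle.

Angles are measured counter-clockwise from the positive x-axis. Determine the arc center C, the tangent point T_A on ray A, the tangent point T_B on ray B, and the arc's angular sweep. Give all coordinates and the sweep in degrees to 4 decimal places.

center=(-17.0091,20.9767) T_A=(-17.0466,20.2645) T_B=(-17.6217,20.6114) sweep=56.1758

bisector direction at 58.9007° = (0.516523,0.856273)
center distance |VC| = r/sin(θ/2) = 0.713227/sin(61.9121°) = 0.808440
C = V + |VC|·bis = (-17.0091,20.9767)
T_A = V + ((C−V)·d_A)·d_A = V + 0.3806·d_A = (-17.0466,20.2645)
T_B = V + ((C−V)·d_B)·d_B = V + 0.3806·d_B = (-17.6217,20.6114)
sweep = 180° − θ = 56.1758°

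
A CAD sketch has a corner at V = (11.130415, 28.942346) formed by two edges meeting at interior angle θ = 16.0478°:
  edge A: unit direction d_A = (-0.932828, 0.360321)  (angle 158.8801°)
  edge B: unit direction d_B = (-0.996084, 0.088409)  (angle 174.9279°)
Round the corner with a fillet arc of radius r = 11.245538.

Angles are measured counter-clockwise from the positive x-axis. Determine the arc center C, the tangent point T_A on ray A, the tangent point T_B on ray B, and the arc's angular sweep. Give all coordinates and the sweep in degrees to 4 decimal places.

center=(-67.3377,47.1967) T_A=(-63.2857,57.6868) T_B=(-68.3319,35.9952) sweep=163.9522

bisector direction at 166.9040° = (-0.973992,0.226583)
center distance |VC| = r/sin(θ/2) = 11.245538/sin(8.0239°) = 80.563415
C = V + |VC|·bis = (-67.3377,47.1967)
T_A = V + ((C−V)·d_A)·d_A = V + 79.7747·d_A = (-63.2857,57.6868)
T_B = V + ((C−V)·d_B)·d_B = V + 79.7747·d_B = (-68.3319,35.9952)
sweep = 180° − θ = 163.9522°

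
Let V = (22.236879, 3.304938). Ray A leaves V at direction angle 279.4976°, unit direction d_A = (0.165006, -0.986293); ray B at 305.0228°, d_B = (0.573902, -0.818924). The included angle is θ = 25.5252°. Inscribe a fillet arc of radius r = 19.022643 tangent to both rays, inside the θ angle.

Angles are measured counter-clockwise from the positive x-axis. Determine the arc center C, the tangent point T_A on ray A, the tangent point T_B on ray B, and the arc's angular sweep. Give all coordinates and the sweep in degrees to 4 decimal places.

bisector direction at 292.2602° = (0.378813,-0.925473)
center distance |VC| = r/sin(θ/2) = 19.022643/sin(12.7626°) = 86.109627
C = V + |VC|·bis = (54.8564,-76.3872)
T_A = V + ((C−V)·d_A)·d_A = V + 83.9822·d_A = (36.0945,-79.5261)
T_B = V + ((C−V)·d_B)·d_B = V + 83.9822·d_B = (70.4345,-65.4701)
sweep = 180° − θ = 154.4748°

center=(54.8564,-76.3872) T_A=(36.0945,-79.5261) T_B=(70.4345,-65.4701) sweep=154.4748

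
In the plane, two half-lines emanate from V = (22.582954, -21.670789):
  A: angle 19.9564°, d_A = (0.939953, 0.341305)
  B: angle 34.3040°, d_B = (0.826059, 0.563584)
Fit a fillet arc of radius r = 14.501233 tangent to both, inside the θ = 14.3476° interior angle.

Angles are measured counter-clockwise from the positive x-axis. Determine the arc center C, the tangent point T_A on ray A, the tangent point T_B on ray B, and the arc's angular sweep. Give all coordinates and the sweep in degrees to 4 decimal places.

center=(125.9281,31.2824) T_A=(130.8775,17.6519) T_B=(117.7555,43.2612) sweep=165.6524

bisector direction at 27.1302° = (0.889973,0.456014)
center distance |VC| = r/sin(θ/2) = 14.501233/sin(7.1738°) = 116.121759
C = V + |VC|·bis = (125.9281,31.2824)
T_A = V + ((C−V)·d_A)·d_A = V + 115.2127·d_A = (130.8775,17.6519)
T_B = V + ((C−V)·d_B)·d_B = V + 115.2127·d_B = (117.7555,43.2612)
sweep = 180° − θ = 165.6524°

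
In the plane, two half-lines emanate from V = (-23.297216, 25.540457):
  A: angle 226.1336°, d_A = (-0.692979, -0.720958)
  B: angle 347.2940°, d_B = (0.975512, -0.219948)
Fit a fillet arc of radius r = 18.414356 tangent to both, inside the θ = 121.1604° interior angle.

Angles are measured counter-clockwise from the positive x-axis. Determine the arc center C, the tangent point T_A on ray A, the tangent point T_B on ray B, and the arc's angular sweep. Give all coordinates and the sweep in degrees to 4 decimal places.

center=(-17.2174,5.2930) T_A=(-30.4933,18.0538) T_B=(-13.1672,23.2564) sweep=58.8396

bisector direction at 286.7138° = (0.287591,-0.957753)
center distance |VC| = r/sin(θ/2) = 18.414356/sin(60.5802°) = 21.140555
C = V + |VC|·bis = (-17.2174,5.2930)
T_A = V + ((C−V)·d_A)·d_A = V + 10.3843·d_A = (-30.4933,18.0538)
T_B = V + ((C−V)·d_B)·d_B = V + 10.3843·d_B = (-13.1672,23.2564)
sweep = 180° − θ = 58.8396°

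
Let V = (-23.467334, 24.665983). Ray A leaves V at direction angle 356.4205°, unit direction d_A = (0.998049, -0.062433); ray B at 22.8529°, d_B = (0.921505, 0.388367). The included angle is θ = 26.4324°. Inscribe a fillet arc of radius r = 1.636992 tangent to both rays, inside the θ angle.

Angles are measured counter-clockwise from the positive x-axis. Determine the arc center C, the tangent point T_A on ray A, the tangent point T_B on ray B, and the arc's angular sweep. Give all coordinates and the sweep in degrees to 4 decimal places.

center=(-16.4082,25.8646) T_A=(-16.5104,24.2308) T_B=(-17.0440,27.3731) sweep=153.5676

bisector direction at 9.6367° = (0.985889,0.167400)
center distance |VC| = r/sin(θ/2) = 1.636992/sin(13.2162°) = 7.160126
C = V + |VC|·bis = (-16.4082,25.8646)
T_A = V + ((C−V)·d_A)·d_A = V + 6.9705·d_A = (-16.5104,24.2308)
T_B = V + ((C−V)·d_B)·d_B = V + 6.9705·d_B = (-17.0440,27.3731)
sweep = 180° − θ = 153.5676°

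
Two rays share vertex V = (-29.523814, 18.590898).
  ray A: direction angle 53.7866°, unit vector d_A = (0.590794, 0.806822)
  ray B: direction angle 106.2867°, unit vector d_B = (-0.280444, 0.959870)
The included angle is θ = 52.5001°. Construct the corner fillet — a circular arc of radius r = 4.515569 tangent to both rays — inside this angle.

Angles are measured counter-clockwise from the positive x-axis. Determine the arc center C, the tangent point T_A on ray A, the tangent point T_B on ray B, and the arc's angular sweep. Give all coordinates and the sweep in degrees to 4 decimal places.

center=(-27.7574,28.6465) T_A=(-24.1141,25.9787) T_B=(-32.0917,27.3801) sweep=127.4999

bisector direction at 80.0367° = (0.173018,0.984919)
center distance |VC| = r/sin(θ/2) = 4.515569/sin(26.2501°) = 10.209533
C = V + |VC|·bis = (-27.7574,28.6465)
T_A = V + ((C−V)·d_A)·d_A = V + 9.1566·d_A = (-24.1141,25.9787)
T_B = V + ((C−V)·d_B)·d_B = V + 9.1566·d_B = (-32.0917,27.3801)
sweep = 180° − θ = 127.4999°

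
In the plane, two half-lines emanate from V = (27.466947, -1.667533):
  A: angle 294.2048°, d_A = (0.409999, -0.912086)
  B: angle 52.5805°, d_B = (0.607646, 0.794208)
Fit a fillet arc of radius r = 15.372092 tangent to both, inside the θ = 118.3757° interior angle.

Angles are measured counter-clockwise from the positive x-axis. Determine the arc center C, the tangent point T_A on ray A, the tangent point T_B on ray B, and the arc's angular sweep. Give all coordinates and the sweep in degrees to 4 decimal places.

center=(45.2465,-3.7270) T_A=(31.2258,-10.0296) T_B=(33.0379,5.6138) sweep=61.6243

bisector direction at 353.3926° = (0.993358,-0.115065)
center distance |VC| = r/sin(θ/2) = 15.372092/sin(59.1878°) = 17.898433
C = V + |VC|·bis = (45.2465,-3.7270)
T_A = V + ((C−V)·d_A)·d_A = V + 9.1680·d_A = (31.2258,-10.0296)
T_B = V + ((C−V)·d_B)·d_B = V + 9.1680·d_B = (33.0379,5.6138)
sweep = 180° − θ = 61.6243°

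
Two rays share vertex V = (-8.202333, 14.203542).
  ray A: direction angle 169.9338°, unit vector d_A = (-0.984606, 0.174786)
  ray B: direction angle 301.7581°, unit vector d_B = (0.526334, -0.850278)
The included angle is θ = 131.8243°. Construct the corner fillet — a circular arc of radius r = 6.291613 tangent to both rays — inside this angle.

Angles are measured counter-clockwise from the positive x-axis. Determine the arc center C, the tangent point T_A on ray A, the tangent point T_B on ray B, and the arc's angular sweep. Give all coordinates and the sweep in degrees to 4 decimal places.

center=(-12.0715,8.5004) T_A=(-10.9718,14.6952) T_B=(-6.7219,11.8119) sweep=48.1757

bisector direction at 235.8460° = (-0.561420,-0.827531)
center distance |VC| = r/sin(θ/2) = 6.291613/sin(65.9121°) = 6.891741
C = V + |VC|·bis = (-12.0715,8.5004)
T_A = V + ((C−V)·d_A)·d_A = V + 2.8128·d_A = (-10.9718,14.6952)
T_B = V + ((C−V)·d_B)·d_B = V + 2.8128·d_B = (-6.7219,11.8119)
sweep = 180° − θ = 48.1757°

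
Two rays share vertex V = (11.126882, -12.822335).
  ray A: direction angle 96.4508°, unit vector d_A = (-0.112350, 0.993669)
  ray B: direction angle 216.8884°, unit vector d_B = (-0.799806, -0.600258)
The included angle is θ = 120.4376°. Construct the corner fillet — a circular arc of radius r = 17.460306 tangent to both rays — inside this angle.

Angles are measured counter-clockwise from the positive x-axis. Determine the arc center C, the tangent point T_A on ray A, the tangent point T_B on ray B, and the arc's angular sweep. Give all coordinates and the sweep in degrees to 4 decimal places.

bisector direction at 156.6696° = (-0.918236,0.396033)
center distance |VC| = r/sin(θ/2) = 17.460306/sin(60.2188°) = 20.117218
C = V + |VC|·bis = (-7.3455,-4.8553)
T_A = V + ((C−V)·d_A)·d_A = V + 9.9920·d_A = (10.0043,-2.8936)
T_B = V + ((C−V)·d_B)·d_B = V + 9.9920·d_B = (3.1352,-18.8201)
sweep = 180° − θ = 59.5624°

center=(-7.3455,-4.8553) T_A=(10.0043,-2.8936) T_B=(3.1352,-18.8201) sweep=59.5624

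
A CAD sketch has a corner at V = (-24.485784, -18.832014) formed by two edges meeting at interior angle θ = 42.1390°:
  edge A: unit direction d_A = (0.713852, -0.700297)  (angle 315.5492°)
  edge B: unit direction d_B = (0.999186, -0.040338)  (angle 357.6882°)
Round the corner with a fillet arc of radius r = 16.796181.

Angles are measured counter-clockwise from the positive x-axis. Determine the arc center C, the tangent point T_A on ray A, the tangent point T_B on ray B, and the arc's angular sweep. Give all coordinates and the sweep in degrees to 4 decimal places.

bisector direction at 336.6187° = (0.917884,-0.396848)
center distance |VC| = r/sin(θ/2) = 16.796181/sin(21.0695°) = 46.720933
C = V + |VC|·bis = (18.3986,-37.3731)
T_A = V + ((C−V)·d_A)·d_A = V + 43.5974·d_A = (6.6363,-49.3631)
T_B = V + ((C−V)·d_B)·d_B = V + 43.5974·d_B = (19.0761,-20.5906)
sweep = 180° − θ = 137.8610°

center=(18.3986,-37.3731) T_A=(6.6363,-49.3631) T_B=(19.0761,-20.5906) sweep=137.8610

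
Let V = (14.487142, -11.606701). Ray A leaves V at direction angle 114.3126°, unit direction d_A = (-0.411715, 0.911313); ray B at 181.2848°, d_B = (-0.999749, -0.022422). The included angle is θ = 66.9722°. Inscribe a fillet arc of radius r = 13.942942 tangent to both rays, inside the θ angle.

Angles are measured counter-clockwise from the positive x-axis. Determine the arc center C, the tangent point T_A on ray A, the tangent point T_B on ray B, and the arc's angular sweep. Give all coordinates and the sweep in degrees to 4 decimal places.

bisector direction at 147.7987° = (-0.846181,0.532895)
center distance |VC| = r/sin(θ/2) = 13.942942/sin(33.4861°) = 25.271100
C = V + |VC|·bis = (-6.8968,1.8602)
T_A = V + ((C−V)·d_A)·d_A = V + 21.0766·d_A = (5.8096,7.6007)
T_B = V + ((C−V)·d_B)·d_B = V + 21.0766·d_B = (-6.5842,-12.0793)
sweep = 180° − θ = 113.0278°

center=(-6.8968,1.8602) T_A=(5.8096,7.6007) T_B=(-6.5842,-12.0793) sweep=113.0278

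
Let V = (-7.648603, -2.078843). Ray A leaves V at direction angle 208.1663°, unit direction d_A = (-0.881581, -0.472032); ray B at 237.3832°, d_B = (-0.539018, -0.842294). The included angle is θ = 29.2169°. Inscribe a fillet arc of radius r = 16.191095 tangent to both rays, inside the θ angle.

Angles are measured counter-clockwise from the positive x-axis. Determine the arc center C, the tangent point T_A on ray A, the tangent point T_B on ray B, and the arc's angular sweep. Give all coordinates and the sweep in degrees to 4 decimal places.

center=(-54.7706,-45.6757) T_A=(-62.4133,-31.4020) T_B=(-41.1329,-54.4030) sweep=150.7831

bisector direction at 222.7748° = (-0.734029,-0.679118)
center distance |VC| = r/sin(θ/2) = 16.191095/sin(14.6084°) = 64.196352
C = V + |VC|·bis = (-54.7706,-45.6757)
T_A = V + ((C−V)·d_A)·d_A = V + 62.1210·d_A = (-62.4133,-31.4020)
T_B = V + ((C−V)·d_B)·d_B = V + 62.1210·d_B = (-41.1329,-54.4030)
sweep = 180° − θ = 150.7831°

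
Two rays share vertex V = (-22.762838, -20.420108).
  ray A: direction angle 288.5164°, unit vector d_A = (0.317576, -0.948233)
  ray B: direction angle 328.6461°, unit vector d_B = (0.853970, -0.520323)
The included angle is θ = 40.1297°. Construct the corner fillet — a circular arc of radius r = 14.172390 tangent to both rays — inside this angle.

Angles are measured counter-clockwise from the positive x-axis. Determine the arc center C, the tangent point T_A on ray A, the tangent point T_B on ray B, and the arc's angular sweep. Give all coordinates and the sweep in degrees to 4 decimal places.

center=(2.9984,-52.7123) T_A=(-10.4404,-57.2131) T_B=(10.3726,-40.6095) sweep=139.8703

bisector direction at 308.5813° = (0.623624,-0.781725)
center distance |VC| = r/sin(θ/2) = 14.172390/sin(20.0648°) = 41.308864
C = V + |VC|·bis = (2.9984,-52.7123)
T_A = V + ((C−V)·d_A)·d_A = V + 38.8016·d_A = (-10.4404,-57.2131)
T_B = V + ((C−V)·d_B)·d_B = V + 38.8016·d_B = (10.3726,-40.6095)
sweep = 180° − θ = 139.8703°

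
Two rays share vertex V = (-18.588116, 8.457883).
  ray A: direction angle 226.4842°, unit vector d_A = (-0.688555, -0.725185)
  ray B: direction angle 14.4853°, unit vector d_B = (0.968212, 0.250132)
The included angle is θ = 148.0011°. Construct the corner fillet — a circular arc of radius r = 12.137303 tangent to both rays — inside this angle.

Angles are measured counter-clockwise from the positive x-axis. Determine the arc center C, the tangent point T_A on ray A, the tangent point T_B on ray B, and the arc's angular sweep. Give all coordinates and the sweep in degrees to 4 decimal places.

bisector direction at 300.4847° = (0.507309,-0.861764)
center distance |VC| = r/sin(θ/2) = 12.137303/sin(74.0006°) = 12.626395
C = V + |VC|·bis = (-12.1826,-2.4231)
T_A = V + ((C−V)·d_A)·d_A = V + 3.4802·d_A = (-20.9844,5.9341)
T_B = V + ((C−V)·d_B)·d_B = V + 3.4802·d_B = (-15.2186,9.3284)
sweep = 180° − θ = 31.9989°

center=(-12.1826,-2.4231) T_A=(-20.9844,5.9341) T_B=(-15.2186,9.3284) sweep=31.9989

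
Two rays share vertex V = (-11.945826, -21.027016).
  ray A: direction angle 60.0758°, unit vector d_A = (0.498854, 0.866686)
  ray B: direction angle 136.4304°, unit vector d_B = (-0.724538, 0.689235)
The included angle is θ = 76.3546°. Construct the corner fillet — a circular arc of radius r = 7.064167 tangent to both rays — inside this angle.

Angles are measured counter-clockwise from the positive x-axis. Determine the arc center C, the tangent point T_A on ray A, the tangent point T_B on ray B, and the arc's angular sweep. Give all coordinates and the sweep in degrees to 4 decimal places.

bisector direction at 98.2531° = (-0.143546,0.989644)
center distance |VC| = r/sin(θ/2) = 7.064167/sin(38.1773°) = 11.428897
C = V + |VC|·bis = (-13.5864,-9.7165)
T_A = V + ((C−V)·d_A)·d_A = V + 8.9843·d_A = (-7.4640,-13.2405)
T_B = V + ((C−V)·d_B)·d_B = V + 8.9843·d_B = (-18.4553,-14.8347)
sweep = 180° − θ = 103.6454°

center=(-13.5864,-9.7165) T_A=(-7.4640,-13.2405) T_B=(-18.4553,-14.8347) sweep=103.6454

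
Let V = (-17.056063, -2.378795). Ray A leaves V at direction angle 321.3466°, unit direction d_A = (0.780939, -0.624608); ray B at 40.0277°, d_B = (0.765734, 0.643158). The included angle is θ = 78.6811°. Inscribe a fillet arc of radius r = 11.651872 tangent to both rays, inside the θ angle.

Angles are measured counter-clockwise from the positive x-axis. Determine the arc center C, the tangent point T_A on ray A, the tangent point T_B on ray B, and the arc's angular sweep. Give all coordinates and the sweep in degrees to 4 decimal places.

bisector direction at 0.6872° = (0.999928,0.011993)
center distance |VC| = r/sin(θ/2) = 11.651872/sin(39.3406°) = 18.380423
C = V + |VC|·bis = (1.3230,-2.1584)
T_A = V + ((C−V)·d_A)·d_A = V + 14.2153·d_A = (-5.9548,-11.2578)
T_B = V + ((C−V)·d_B)·d_B = V + 14.2153·d_B = (-6.1710,6.7639)
sweep = 180° − θ = 101.3189°

center=(1.3230,-2.1584) T_A=(-5.9548,-11.2578) T_B=(-6.1710,6.7639) sweep=101.3189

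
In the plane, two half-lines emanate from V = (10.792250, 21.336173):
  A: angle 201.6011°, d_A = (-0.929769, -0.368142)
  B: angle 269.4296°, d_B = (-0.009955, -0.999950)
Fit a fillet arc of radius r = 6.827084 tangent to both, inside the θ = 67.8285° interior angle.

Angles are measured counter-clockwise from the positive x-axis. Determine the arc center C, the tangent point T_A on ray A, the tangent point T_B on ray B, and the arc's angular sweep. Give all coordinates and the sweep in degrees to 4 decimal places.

bisector direction at 235.5153° = (-0.566185,-0.824278)
center distance |VC| = r/sin(θ/2) = 6.827084/sin(33.9143°) = 12.235981
C = V + |VC|·bis = (3.8644,11.2503)
T_A = V + ((C−V)·d_A)·d_A = V + 10.1543·d_A = (1.3511,17.5979)
T_B = V + ((C−V)·d_B)·d_B = V + 10.1543·d_B = (10.6912,11.1824)
sweep = 180° − θ = 112.1715°

center=(3.8644,11.2503) T_A=(1.3511,17.5979) T_B=(10.6912,11.1824) sweep=112.1715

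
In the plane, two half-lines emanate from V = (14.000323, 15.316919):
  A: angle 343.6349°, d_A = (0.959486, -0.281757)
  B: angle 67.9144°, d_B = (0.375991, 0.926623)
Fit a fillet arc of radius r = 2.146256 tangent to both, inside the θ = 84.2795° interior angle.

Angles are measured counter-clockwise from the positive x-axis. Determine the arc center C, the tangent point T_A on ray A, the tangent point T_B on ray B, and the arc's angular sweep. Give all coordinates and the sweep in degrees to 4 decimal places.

center=(16.8809,16.7079) T_A=(16.2762,14.6486) T_B=(14.8922,17.5149) sweep=95.7205

bisector direction at 25.7747° = (0.900511,0.434833)
center distance |VC| = r/sin(θ/2) = 2.146256/sin(42.1397°) = 3.198873
C = V + |VC|·bis = (16.8809,16.7079)
T_A = V + ((C−V)·d_A)·d_A = V + 2.3720·d_A = (16.2762,14.6486)
T_B = V + ((C−V)·d_B)·d_B = V + 2.3720·d_B = (14.8922,17.5149)
sweep = 180° − θ = 95.7205°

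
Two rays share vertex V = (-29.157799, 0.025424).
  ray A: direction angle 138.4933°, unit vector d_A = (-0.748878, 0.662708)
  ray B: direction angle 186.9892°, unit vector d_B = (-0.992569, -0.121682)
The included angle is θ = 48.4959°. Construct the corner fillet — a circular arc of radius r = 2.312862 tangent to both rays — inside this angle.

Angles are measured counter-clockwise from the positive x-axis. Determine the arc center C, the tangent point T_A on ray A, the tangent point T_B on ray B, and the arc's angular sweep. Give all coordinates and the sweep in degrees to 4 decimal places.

center=(-34.5359,1.6963) T_A=(-33.0032,3.4283) T_B=(-34.2545,-0.5994) sweep=131.5041

bisector direction at 162.7413° = (-0.954975,0.296687)
center distance |VC| = r/sin(θ/2) = 2.312862/sin(24.2479°) = 5.631701
C = V + |VC|·bis = (-34.5359,1.6963)
T_A = V + ((C−V)·d_A)·d_A = V + 5.1349·d_A = (-33.0032,3.4283)
T_B = V + ((C−V)·d_B)·d_B = V + 5.1349·d_B = (-34.2545,-0.5994)
sweep = 180° − θ = 131.5041°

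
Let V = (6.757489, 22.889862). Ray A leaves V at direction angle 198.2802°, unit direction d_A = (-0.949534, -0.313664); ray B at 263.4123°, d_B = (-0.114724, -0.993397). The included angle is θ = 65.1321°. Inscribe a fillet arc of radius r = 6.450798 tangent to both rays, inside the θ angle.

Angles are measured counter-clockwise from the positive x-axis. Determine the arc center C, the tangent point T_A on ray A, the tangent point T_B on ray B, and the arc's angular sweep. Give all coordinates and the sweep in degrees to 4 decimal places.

bisector direction at 230.8463° = (-0.631404,-0.775454)
center distance |VC| = r/sin(θ/2) = 6.450798/sin(32.5660°) = 11.984283
C = V + |VC|·bis = (-0.8094,13.5966)
T_A = V + ((C−V)·d_A)·d_A = V + 10.1000·d_A = (-2.8328,19.7218)
T_B = V + ((C−V)·d_B)·d_B = V + 10.1000·d_B = (5.5988,12.8565)
sweep = 180° − θ = 114.8679°

center=(-0.8094,13.5966) T_A=(-2.8328,19.7218) T_B=(5.5988,12.8565) sweep=114.8679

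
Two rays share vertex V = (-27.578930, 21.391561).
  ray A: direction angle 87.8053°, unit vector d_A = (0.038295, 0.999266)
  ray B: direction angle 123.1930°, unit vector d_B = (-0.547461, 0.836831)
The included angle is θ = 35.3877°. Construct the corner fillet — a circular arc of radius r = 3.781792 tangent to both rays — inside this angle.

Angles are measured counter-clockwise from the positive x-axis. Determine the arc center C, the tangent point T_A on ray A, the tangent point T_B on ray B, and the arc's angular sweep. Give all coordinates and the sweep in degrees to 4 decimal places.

bisector direction at 105.4992° = (-0.267224,0.963634)
center distance |VC| = r/sin(θ/2) = 3.781792/sin(17.6939°) = 12.442938
C = V + |VC|·bis = (-30.9040,33.3820)
T_A = V + ((C−V)·d_A)·d_A = V + 11.8543·d_A = (-27.1250,33.2372)
T_B = V + ((C−V)·d_B)·d_B = V + 11.8543·d_B = (-34.0687,31.3116)
sweep = 180° − θ = 144.6123°

center=(-30.9040,33.3820) T_A=(-27.1250,33.2372) T_B=(-34.0687,31.3116) sweep=144.6123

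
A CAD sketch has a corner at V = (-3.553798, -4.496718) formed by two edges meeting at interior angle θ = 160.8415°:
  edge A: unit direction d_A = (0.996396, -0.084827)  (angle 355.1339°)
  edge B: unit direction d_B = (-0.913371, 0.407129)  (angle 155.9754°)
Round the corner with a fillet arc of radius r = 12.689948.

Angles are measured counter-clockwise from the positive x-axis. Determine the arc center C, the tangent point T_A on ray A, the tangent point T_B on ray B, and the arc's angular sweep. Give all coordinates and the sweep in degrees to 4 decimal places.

bisector direction at 75.5546° = (0.249456,0.968386)
center distance |VC| = r/sin(θ/2) = 12.689948/sin(80.4207°) = 12.869394
C = V + |VC|·bis = (-0.3434,7.9658)
T_A = V + ((C−V)·d_A)·d_A = V + 2.1416·d_A = (-1.4199,-4.6784)
T_B = V + ((C−V)·d_B)·d_B = V + 2.1416·d_B = (-5.5099,-3.6248)
sweep = 180° − θ = 19.1585°

center=(-0.3434,7.9658) T_A=(-1.4199,-4.6784) T_B=(-5.5099,-3.6248) sweep=19.1585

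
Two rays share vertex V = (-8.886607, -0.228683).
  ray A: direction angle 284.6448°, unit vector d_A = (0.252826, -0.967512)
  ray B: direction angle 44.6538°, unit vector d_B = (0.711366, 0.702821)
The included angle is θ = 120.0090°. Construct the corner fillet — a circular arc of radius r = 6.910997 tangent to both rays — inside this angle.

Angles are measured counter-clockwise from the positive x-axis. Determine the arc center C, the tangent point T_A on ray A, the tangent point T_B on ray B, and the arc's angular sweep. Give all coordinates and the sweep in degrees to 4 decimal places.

bisector direction at 344.6493° = (0.964324,-0.264726)
center distance |VC| = r/sin(θ/2) = 6.910997/sin(60.0045°) = 7.979770
C = V + |VC|·bis = (-1.1915,-2.3411)
T_A = V + ((C−V)·d_A)·d_A = V + 3.9893·d_A = (-7.8780,-4.0884)
T_B = V + ((C−V)·d_B)·d_B = V + 3.9893·d_B = (-6.0487,2.5751)
sweep = 180° − θ = 59.9910°

center=(-1.1915,-2.3411) T_A=(-7.8780,-4.0884) T_B=(-6.0487,2.5751) sweep=59.9910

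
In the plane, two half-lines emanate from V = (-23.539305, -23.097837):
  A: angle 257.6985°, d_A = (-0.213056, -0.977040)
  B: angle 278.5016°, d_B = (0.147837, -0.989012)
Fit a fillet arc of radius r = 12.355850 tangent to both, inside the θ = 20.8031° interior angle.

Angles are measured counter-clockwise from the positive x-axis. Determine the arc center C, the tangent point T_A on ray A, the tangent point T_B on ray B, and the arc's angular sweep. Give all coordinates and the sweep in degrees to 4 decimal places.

bisector direction at 268.1001° = (-0.033154,-0.999450)
center distance |VC| = r/sin(θ/2) = 12.355850/sin(10.4016°) = 68.436115
C = V + |VC|·bis = (-25.8083,-91.4963)
T_A = V + ((C−V)·d_A)·d_A = V + 67.3115·d_A = (-37.8804,-88.8638)
T_B = V + ((C−V)·d_B)·d_B = V + 67.3115·d_B = (-13.5882,-89.6697)
sweep = 180° − θ = 159.1969°

center=(-25.8083,-91.4963) T_A=(-37.8804,-88.8638) T_B=(-13.5882,-89.6697) sweep=159.1969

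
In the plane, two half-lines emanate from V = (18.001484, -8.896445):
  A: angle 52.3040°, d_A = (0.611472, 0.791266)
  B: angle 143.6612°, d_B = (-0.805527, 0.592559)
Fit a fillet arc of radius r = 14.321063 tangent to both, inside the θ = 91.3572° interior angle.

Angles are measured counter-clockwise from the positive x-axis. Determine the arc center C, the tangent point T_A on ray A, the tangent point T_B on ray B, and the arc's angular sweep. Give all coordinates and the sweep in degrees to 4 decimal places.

bisector direction at 97.9826° = (-0.138872,0.990310)
center distance |VC| = r/sin(θ/2) = 14.321063/sin(45.6786°) = 20.017369
C = V + |VC|·bis = (15.2216,10.9270)
T_A = V + ((C−V)·d_A)·d_A = V + 13.9858·d_A = (26.5534,2.1700)
T_B = V + ((C−V)·d_B)·d_B = V + 13.9858·d_B = (6.7356,-0.6090)
sweep = 180° − θ = 88.6428°

center=(15.2216,10.9270) T_A=(26.5534,2.1700) T_B=(6.7356,-0.6090) sweep=88.6428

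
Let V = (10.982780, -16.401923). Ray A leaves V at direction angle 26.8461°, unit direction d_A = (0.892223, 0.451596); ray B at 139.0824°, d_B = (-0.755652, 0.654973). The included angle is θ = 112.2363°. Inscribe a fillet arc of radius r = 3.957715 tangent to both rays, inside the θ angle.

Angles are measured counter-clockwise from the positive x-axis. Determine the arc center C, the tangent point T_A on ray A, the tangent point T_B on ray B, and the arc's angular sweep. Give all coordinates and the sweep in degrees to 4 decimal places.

center=(11.5667,-11.6706) T_A=(13.3540,-15.2017) T_B=(8.9745,-14.6612) sweep=67.7637

bisector direction at 82.9643° = (0.122489,0.992470)
center distance |VC| = r/sin(θ/2) = 3.957715/sin(56.1181°) = 4.767246
C = V + |VC|·bis = (11.5667,-11.6706)
T_A = V + ((C−V)·d_A)·d_A = V + 2.6577·d_A = (13.3540,-15.2017)
T_B = V + ((C−V)·d_B)·d_B = V + 2.6577·d_B = (8.9745,-14.6612)
sweep = 180° − θ = 67.7637°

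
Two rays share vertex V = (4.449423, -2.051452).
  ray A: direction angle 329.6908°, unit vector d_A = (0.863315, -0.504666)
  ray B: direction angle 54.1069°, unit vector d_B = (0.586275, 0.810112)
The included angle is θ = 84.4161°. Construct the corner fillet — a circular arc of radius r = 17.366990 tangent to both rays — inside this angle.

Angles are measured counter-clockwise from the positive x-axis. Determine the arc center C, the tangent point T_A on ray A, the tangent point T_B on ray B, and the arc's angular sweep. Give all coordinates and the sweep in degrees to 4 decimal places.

center=(29.7445,3.2785) T_A=(20.9799,-11.7147) T_B=(15.6752,13.4603) sweep=95.5839

bisector direction at 11.8988° = (0.978513,0.206185)
center distance |VC| = r/sin(θ/2) = 17.366990/sin(42.2081°) = 25.850480
C = V + |VC|·bis = (29.7445,3.2785)
T_A = V + ((C−V)·d_A)·d_A = V + 19.1477·d_A = (20.9799,-11.7147)
T_B = V + ((C−V)·d_B)·d_B = V + 19.1477·d_B = (15.6752,13.4603)
sweep = 180° − θ = 95.5839°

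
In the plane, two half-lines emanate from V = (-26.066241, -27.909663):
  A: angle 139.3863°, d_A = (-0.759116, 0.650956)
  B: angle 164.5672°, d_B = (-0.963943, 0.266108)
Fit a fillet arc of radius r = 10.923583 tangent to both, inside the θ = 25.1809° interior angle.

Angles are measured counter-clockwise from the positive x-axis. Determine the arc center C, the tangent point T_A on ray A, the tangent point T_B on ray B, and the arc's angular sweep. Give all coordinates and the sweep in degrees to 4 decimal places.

bisector direction at 151.9768° = (-0.882757,0.469830)
center distance |VC| = r/sin(θ/2) = 10.923583/sin(12.5905°) = 50.112645
C = V + |VC|·bis = (-70.3035,-4.3652)
T_A = V + ((C−V)·d_A)·d_A = V + 48.9076·d_A = (-63.1928,3.9270)
T_B = V + ((C−V)·d_B)·d_B = V + 48.9076·d_B = (-73.2104,-14.8950)
sweep = 180° − θ = 154.8191°

center=(-70.3035,-4.3652) T_A=(-63.1928,3.9270) T_B=(-73.2104,-14.8950) sweep=154.8191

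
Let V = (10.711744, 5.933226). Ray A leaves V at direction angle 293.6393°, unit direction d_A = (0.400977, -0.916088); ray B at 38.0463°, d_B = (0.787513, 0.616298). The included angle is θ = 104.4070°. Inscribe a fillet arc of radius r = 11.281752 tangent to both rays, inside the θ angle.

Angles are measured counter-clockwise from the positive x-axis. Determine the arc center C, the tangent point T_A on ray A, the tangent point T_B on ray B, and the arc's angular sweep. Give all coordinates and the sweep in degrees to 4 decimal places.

center=(24.5553,2.4413) T_A=(14.2203,-2.0825) T_B=(17.6024,11.3258) sweep=75.5930

bisector direction at 345.8428° = (0.969628,-0.244583)
center distance |VC| = r/sin(θ/2) = 11.281752/sin(52.2035°) = 14.277221
C = V + |VC|·bis = (24.5553,2.4413)
T_A = V + ((C−V)·d_A)·d_A = V + 8.7499·d_A = (14.2203,-2.0825)
T_B = V + ((C−V)·d_B)·d_B = V + 8.7499·d_B = (17.6024,11.3258)
sweep = 180° − θ = 75.5930°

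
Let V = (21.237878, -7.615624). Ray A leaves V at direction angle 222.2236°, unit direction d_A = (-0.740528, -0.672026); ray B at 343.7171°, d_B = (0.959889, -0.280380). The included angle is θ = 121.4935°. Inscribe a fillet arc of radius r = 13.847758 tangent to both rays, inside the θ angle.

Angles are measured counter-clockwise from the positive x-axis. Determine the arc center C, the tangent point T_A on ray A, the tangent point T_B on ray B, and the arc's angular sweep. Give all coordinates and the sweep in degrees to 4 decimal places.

center=(24.8003,-23.0826) T_A=(15.4942,-12.8280) T_B=(28.6829,-9.7903) sweep=58.5065

bisector direction at 282.9703° = (0.224447,-0.974486)
center distance |VC| = r/sin(θ/2) = 13.847758/sin(60.7467°) = 15.871933
C = V + |VC|·bis = (24.8003,-23.0826)
T_A = V + ((C−V)·d_A)·d_A = V + 7.7561·d_A = (15.4942,-12.8280)
T_B = V + ((C−V)·d_B)·d_B = V + 7.7561·d_B = (28.6829,-9.7903)
sweep = 180° − θ = 58.5065°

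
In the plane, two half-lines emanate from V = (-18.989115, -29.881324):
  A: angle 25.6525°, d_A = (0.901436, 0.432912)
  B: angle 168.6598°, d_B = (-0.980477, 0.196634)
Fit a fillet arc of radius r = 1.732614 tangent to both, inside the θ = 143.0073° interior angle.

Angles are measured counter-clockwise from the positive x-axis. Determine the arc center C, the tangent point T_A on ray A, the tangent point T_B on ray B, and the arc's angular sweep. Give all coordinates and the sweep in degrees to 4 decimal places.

center=(-19.2167,-28.0686) T_A=(-18.4666,-29.6304) T_B=(-19.5574,-29.7674) sweep=36.9927

bisector direction at 97.1562° = (-0.124574,0.992210)
center distance |VC| = r/sin(θ/2) = 1.732614/sin(71.5036°) = 1.826989
C = V + |VC|·bis = (-19.2167,-28.0686)
T_A = V + ((C−V)·d_A)·d_A = V + 0.5796·d_A = (-18.4666,-29.6304)
T_B = V + ((C−V)·d_B)·d_B = V + 0.5796·d_B = (-19.5574,-29.7674)
sweep = 180° − θ = 36.9927°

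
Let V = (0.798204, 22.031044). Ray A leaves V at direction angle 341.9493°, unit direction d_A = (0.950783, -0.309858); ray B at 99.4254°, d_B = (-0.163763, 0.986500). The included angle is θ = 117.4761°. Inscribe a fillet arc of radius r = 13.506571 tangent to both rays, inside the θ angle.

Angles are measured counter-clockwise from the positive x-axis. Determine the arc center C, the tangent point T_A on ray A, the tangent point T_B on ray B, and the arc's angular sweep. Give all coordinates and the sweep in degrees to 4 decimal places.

center=(12.7796,32.3321) T_A=(8.5945,19.4903) T_B=(-0.5446,30.1202) sweep=62.5239

bisector direction at 40.6873° = (0.758278,0.651931)
center distance |VC| = r/sin(θ/2) = 13.506571/sin(58.7381°) = 15.800788
C = V + |VC|·bis = (12.7796,32.3321)
T_A = V + ((C−V)·d_A)·d_A = V + 8.1998·d_A = (8.5945,19.4903)
T_B = V + ((C−V)·d_B)·d_B = V + 8.1998·d_B = (-0.5446,30.1202)
sweep = 180° − θ = 62.5239°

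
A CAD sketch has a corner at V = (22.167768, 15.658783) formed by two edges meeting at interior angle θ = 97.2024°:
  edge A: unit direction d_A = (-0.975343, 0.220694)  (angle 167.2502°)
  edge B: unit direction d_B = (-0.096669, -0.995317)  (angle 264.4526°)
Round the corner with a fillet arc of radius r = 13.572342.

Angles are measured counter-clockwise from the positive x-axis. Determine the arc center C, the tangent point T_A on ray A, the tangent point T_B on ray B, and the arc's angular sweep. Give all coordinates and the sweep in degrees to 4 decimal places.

center=(7.5023,5.0617) T_A=(10.4977,18.2994) T_B=(21.0111,3.7497) sweep=82.7976

bisector direction at 215.8514° = (-0.810539,-0.585685)
center distance |VC| = r/sin(θ/2) = 13.572342/sin(48.6012°) = 18.093442
C = V + |VC|·bis = (7.5023,5.0617)
T_A = V + ((C−V)·d_A)·d_A = V + 11.9651·d_A = (10.4977,18.2994)
T_B = V + ((C−V)·d_B)·d_B = V + 11.9651·d_B = (21.0111,3.7497)
sweep = 180° − θ = 82.7976°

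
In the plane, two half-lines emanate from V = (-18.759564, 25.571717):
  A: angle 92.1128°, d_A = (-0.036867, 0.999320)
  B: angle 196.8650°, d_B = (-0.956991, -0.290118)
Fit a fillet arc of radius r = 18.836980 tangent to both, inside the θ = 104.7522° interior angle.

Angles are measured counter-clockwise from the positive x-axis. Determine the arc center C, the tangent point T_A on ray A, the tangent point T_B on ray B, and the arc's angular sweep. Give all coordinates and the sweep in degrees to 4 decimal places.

bisector direction at 144.4889° = (-0.814003,0.580861)
center distance |VC| = r/sin(θ/2) = 18.836980/sin(52.3761°) = 23.783013
C = V + |VC|·bis = (-38.1190,39.3863)
T_A = V + ((C−V)·d_A)·d_A = V + 14.5189·d_A = (-19.2948,40.0808)
T_B = V + ((C−V)·d_B)·d_B = V + 14.5189·d_B = (-32.6541,21.3595)
sweep = 180° − θ = 75.2478°

center=(-38.1190,39.3863) T_A=(-19.2948,40.0808) T_B=(-32.6541,21.3595) sweep=75.2478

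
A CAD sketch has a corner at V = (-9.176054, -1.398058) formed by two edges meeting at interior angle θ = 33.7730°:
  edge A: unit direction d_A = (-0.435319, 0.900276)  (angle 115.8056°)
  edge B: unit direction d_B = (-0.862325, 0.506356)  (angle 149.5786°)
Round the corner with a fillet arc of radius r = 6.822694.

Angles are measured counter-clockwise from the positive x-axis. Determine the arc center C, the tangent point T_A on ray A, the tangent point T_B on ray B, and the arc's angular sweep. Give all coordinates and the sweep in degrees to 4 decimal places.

bisector direction at 132.6921° = (-0.678058,0.735008)
center distance |VC| = r/sin(θ/2) = 6.822694/sin(16.8865°) = 23.487918
C = V + |VC|·bis = (-25.1022,15.8658)
T_A = V + ((C−V)·d_A)·d_A = V + 22.4752·d_A = (-18.9599,18.8358)
T_B = V + ((C−V)·d_B)·d_B = V + 22.4752·d_B = (-28.5569,9.9824)
sweep = 180° − θ = 146.2270°

center=(-25.1022,15.8658) T_A=(-18.9599,18.8358) T_B=(-28.5569,9.9824) sweep=146.2270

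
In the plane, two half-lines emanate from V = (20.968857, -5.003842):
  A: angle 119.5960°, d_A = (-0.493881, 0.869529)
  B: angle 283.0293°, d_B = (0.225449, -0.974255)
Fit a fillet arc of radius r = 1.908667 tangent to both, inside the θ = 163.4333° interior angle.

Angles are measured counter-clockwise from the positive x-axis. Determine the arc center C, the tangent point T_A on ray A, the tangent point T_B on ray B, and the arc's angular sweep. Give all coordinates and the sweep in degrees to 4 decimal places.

bisector direction at 201.3126° = (-0.931611,-0.363457)
center distance |VC| = r/sin(θ/2) = 1.908667/sin(81.7167°) = 1.928789
C = V + |VC|·bis = (19.1720,-5.7049)
T_A = V + ((C−V)·d_A)·d_A = V + 0.2779·d_A = (20.8316,-4.7622)
T_B = V + ((C−V)·d_B)·d_B = V + 0.2779·d_B = (21.0315,-5.2746)
sweep = 180° − θ = 16.5667°

center=(19.1720,-5.7049) T_A=(20.8316,-4.7622) T_B=(21.0315,-5.2746) sweep=16.5667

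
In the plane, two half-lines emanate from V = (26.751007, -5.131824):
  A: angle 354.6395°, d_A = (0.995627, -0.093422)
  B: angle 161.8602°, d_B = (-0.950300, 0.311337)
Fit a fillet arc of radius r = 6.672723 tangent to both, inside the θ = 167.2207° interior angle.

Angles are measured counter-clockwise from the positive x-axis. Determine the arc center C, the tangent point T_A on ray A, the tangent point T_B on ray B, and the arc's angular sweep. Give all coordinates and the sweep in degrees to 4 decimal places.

bisector direction at 78.2498° = (0.203644,0.979045)
center distance |VC| = r/sin(θ/2) = 6.672723/sin(83.6103°) = 6.714433
C = V + |VC|·bis = (28.1184,1.4419)
T_A = V + ((C−V)·d_A)·d_A = V + 0.7472·d_A = (27.4950,-5.2016)
T_B = V + ((C−V)·d_B)·d_B = V + 0.7472·d_B = (26.0409,-4.8992)
sweep = 180° − θ = 12.7793°

center=(28.1184,1.4419) T_A=(27.4950,-5.2016) T_B=(26.0409,-4.8992) sweep=12.7793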